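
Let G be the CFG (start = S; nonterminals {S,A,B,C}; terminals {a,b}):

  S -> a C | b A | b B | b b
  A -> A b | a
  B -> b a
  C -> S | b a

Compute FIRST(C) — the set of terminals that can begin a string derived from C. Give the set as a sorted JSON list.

FIRST iteration:
pass 1:
  A via A→a: +{a}
  B via B→b a: +{b}
  C via C→b a: +{b}
  S via S→a C: +{a}
  S via S→b A: +{b}
  FIRST(S)={a,b}  FIRST(A)={a}  FIRST(B)={b}  FIRST(C)={b}
pass 2:
  C via C→S: +{a}
  FIRST(S)={a,b}  FIRST(A)={a}  FIRST(B)={b}  FIRST(C)={a,b}
pass 3: (stable)
  FIRST(S)={a,b}  FIRST(A)={a}  FIRST(B)={b}  FIRST(C)={a,b}

FIRST(C) = ["a", "b"]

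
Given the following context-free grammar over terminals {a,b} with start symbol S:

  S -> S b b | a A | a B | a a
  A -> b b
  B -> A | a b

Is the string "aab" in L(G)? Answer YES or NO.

CNF form of G:
  S -> S X2 | T1 A | T1 B | T1 T1
  A -> T0 T0
  B -> T0 T0 | T1 T0
  T0 -> b
  T1 -> a
  X2 -> T0 T0

CYK table (by increasing span):
  [0..0]={T1}  "a"  orig:{}
  [1..1]={T1}  "a"  orig:{}
  [2..2]={T0}  "b"  orig:{}
  [0..1]={S}  "aa"
  [1..2]={B}  "ab"
  [0..2]={S}  "aab"

S ∈ T[0,2] ⇒ YES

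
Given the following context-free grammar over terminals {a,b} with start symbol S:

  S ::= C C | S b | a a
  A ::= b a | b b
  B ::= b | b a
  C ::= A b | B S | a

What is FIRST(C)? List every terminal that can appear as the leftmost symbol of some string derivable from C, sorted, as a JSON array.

Compute FIRST by fixpoint:
[1]
  A via A→b a: +{b}
  B via B→b: +{b}
  C via C→A b: +{b}
  C via C→a: +{a}
  S via S→C C: +{a,b}
  S: {a,b}  A: {b}  B: {b}  C: {a,b}
[2] (no change)
  S: {a,b}  A: {b}  B: {b}  C: {a,b}

FIRST(C) = ["a", "b"]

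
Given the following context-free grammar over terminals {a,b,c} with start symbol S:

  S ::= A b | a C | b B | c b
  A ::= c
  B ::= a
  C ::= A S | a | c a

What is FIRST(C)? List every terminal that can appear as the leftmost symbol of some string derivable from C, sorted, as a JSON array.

Compute FIRST by fixpoint:
iter 1:
  A via A→c: +{c}
  B via B→a: +{a}
  C via C→A S: +{c}
  C via C→a: +{a}
  S via S→A b: +{c}
  S via S→a C: +{a}
  S via S→b B: +{b}
  FIRST[S]={a,b,c}  FIRST[A]={c}  FIRST[B]={a}  FIRST[C]={a,c}
iter 2: done
  FIRST[S]={a,b,c}  FIRST[A]={c}  FIRST[B]={a}  FIRST[C]={a,c}

FIRST(C) = ["a", "c"]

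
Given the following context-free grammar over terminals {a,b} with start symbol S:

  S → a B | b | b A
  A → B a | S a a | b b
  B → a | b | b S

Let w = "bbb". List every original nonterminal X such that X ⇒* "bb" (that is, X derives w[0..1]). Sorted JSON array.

Convert to CNF:
  S -> T0 B | T1 A | b
  A -> B T0 | S X2 | T1 T1
  B -> T1 S | a | b
  T0 -> a
  T1 -> b
  X2 -> T0 T0

Fill CYK table bottom-up — only the sub-triangle for w[0..1]:
  [0..0]={B,S,T1}  "b"  orig:{B,S}
  [1..1]={B,S,T1}  "b"  orig:{B,S}
  [0..1]={A,B}  "bb"

Original NTs in T[0,1] deriving "bb": ["A", "B"]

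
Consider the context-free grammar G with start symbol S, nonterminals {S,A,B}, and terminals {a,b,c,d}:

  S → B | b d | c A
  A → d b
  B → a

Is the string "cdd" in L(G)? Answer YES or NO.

CNF form of G:
  S -> T1 T0 | T2 A | a
  A -> T0 T1
  B -> a
  T0 -> d
  T1 -> b
  T2 -> c

CYK fill:
  [0..0]={T2}  "c"  orig:{}
  [1..1]={T0}  "d"  orig:{}
  [2..2]={T0}  "d"  orig:{}
  [0..1]=∅  "cd"
  [1..2]=∅  "dd"
  [0..2]=∅  "cdd"

S ∉ T[0,2] ⇒ NO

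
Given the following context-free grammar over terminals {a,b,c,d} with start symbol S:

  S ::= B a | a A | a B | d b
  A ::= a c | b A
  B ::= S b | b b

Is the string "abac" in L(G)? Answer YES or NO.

CNF form of G:
  S -> B T0 | T0 A | T0 B | T3 T2
  A -> T0 T1 | T2 A
  B -> S T2 | T2 T2
  T0 -> a
  T1 -> c
  T2 -> b
  T3 -> d

CYK table (by increasing span):
  cell(0,0) a: {T0}  orig:{}
  cell(1,1) b: {T2}  orig:{}
  cell(2,2) a: {T0}  orig:{}
  cell(3,3) c: {T1}  orig:{}
  cell(0,1) ab: ∅
  cell(1,2) ba: ∅
  cell(2,3) ac: {A}
  cell(0,2) aba: ∅
  cell(1,3) bac: {A}
  cell(0,3) abac: {S}

S ∈ T[0,3] ⇒ YES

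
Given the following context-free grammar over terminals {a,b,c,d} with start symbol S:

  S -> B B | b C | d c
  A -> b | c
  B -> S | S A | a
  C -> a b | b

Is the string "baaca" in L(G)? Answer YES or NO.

Convert to CNF:
  S -> B B | T0 C | T1 T2
  A -> b | c
  B -> B B | S A | T0 C | T1 T2 | a
  C -> T3 T0 | b
  T0 -> b
  T1 -> d
  T2 -> c
  T3 -> a

Fill CYK table bottom-up:
  cell(0,0) b: {A,C,T0}  orig:{A,C}
  cell(1,1) a: {B,T3}  orig:{B}
  cell(2,2) a: {B,T3}  orig:{B}
  cell(3,3) c: {A,T2}  orig:{A}
  cell(4,4) a: {B,T3}  orig:{B}
  cell(0,1) ba: ∅
  cell(1,2) aa: {B,S}
  cell(2,3) ac: ∅
  cell(3,4) ca: ∅
  cell(0,2) baa: ∅
  cell(1,3) aac: {B}
  cell(2,4) aca: ∅
  cell(0,3) baac: ∅
  cell(1,4) aaca: {B,S}
  cell(0,4) baaca: ∅

S ∉ T[0,4] ⇒ NO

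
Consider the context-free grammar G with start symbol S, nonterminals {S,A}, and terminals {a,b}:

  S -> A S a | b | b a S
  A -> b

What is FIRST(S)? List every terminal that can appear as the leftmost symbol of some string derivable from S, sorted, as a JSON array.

FIRST iteration:
iter 1:
  A via A→b: +{b}
  S via S→A S a: +{b}
  FIRST[S]={b}  FIRST[A]={b}
iter 2: — fixpoint
  FIRST[S]={b}  FIRST[A]={b}

FIRST(S) = ["b"]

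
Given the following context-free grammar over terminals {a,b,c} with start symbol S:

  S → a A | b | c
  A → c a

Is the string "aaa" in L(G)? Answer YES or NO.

Convert to CNF:
  S -> T1 A | b | c
  A -> T0 T1
  T0 -> c
  T1 -> a

CYK fill:
  [0..0]={T1}  "a"  orig:{}
  [1..1]={T1}  "a"  orig:{}
  [2..2]={T1}  "a"  orig:{}
  [0..1]=∅  "aa"
  [1..2]=∅  "aa"
  [0..2]=∅  "aaa"

S ∉ T[0,2] ⇒ NO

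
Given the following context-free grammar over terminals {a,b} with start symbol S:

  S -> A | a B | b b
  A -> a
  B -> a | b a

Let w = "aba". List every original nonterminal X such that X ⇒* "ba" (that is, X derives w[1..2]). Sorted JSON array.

Convert to CNF:
  S -> T0 T0 | T1 B | a
  A -> a
  B -> T0 T1 | a
  T0 -> b
  T1 -> a

Fill CYK table bottom-up, restricted to cells inside w[1..2]:
  [1..1]={T0}  "b"  orig:{}
  [2..2]={A,B,S,T1}  "a"  orig:{A,B,S}
  [1..2]={B}  "ba"

Original NTs in T[1,2] deriving "ba": ["B"]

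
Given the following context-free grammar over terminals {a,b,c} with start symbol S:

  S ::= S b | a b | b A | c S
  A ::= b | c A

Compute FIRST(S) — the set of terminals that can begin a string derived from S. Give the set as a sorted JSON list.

FIRST iteration:
round 1:
  A via A→b: +{b}
  A via A→c A: +{c}
  S via S→a b: +{a}
  S via S→b A: +{b}
  S via S→c S: +{c}
  S: {a,b,c}  A: {b,c}
round 2: (no change)
  S: {a,b,c}  A: {b,c}

FIRST(S) = ["a", "b", "c"]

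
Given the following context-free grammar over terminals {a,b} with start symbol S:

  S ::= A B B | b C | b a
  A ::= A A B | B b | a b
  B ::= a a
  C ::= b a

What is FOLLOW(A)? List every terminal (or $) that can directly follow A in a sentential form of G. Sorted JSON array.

FIRST iteration:
iter 1:
  A via A→a b: +{a}
  B via B→a a: +{a}
  C via C→b a: +{b}
  S via S→A B B: +{a}
  S via S→b C: +{b}
  S: {a,b}  A: {a}  B: {a}  C: {b}
iter 2: done
  S: {a,b}  A: {a}  B: {a}  C: {b}

FOLLOW sets:
seed FOLLOW(S) with $
[1]
  A→A A B: FOLLOW(A) ⊇ FIRST(A) = {a}; new: +{a}
  A→A A B: FOLLOW(B) ⊇ FOLLOW(A) ⊇ {a}; new: +{a}
  A→B b: FOLLOW(B) ⊇ FIRST(b) = {b}; new: +{b}
  S→A B B: FOLLOW(B) ⊇ FOLLOW(S) ⊇ {$}; new: +{$}
  S→b C: FOLLOW(C) ⊇ FOLLOW(S) ⊇ {$}; new: +{$}
  S: {$}  A: {a}  B: {$,a,b}  C: {$}
[2] (stable)
  S: {$}  A: {a}  B: {$,a,b}  C: {$}

FOLLOW(A) = ["a"]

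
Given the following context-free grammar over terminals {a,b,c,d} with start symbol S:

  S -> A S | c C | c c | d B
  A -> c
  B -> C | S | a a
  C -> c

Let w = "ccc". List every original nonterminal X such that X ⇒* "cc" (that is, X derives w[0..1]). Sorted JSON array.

CNF form of G:
  S -> A S | T1 C | T1 T1 | T2 B
  A -> c
  B -> A S | T0 T0 | T1 C | T1 T1 | T2 B | c
  C -> c
  T0 -> a
  T1 -> c
  T2 -> d

CYK fill — only the sub-triangle for w[0..1]:
  cell(0,0) c: {A,B,C,T1}  orig:{A,B,C}
  cell(1,1) c: {A,B,C,T1}  orig:{A,B,C}
  cell(0,1) cc: {B,S}

Original NTs in T[0,1] deriving "cc": ["B", "S"]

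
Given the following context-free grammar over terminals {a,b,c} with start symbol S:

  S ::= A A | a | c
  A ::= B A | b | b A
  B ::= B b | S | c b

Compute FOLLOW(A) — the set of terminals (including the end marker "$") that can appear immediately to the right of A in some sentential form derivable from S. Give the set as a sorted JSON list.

Compute FIRST by fixpoint:
iter 1:
  A via A→b: +{b}
  B via B→c b: +{c}
  S via S→A A: +{b}
  S via S→a: +{a}
  S via S→c: +{c}
  S: {a,b,c}  A: {b}  B: {c}
iter 2:
  A via A→B A: +{c}
  B via B→S: +{a,b}
  S: {a,b,c}  A: {b,c}  B: {a,b,c}
iter 3:
  A via A→B A: +{a}
  S: {a,b,c}  A: {a,b,c}  B: {a,b,c}
iter 4: (no change)
  S: {a,b,c}  A: {a,b,c}  B: {a,b,c}

FOLLOW iteration:
FOLLOW(S) := {$}
iter 1:
  A→B A: FOLLOW(B) ⊇ FIRST(A) = {a,b,c}; new: +{a,b,c}
  B→S: FOLLOW(S) ⊇ FOLLOW(B) ⊇ {a,b,c}; new: +{a,b,c}
  S→A A: FOLLOW(A) ⊇ FIRST(A) = {a,b,c}; new: +{a,b,c}
  S→A A: FOLLOW(A) ⊇ FOLLOW(S) ⊇ {$,a,b,c}; new: +{$}
  FOLLOW[S]={$,a,b,c}  FOLLOW[A]={$,a,b,c}  FOLLOW[B]={a,b,c}
iter 2: (no change)
  FOLLOW[S]={$,a,b,c}  FOLLOW[A]={$,a,b,c}  FOLLOW[B]={a,b,c}

FOLLOW(A) = ["$", "a", "b", "c"]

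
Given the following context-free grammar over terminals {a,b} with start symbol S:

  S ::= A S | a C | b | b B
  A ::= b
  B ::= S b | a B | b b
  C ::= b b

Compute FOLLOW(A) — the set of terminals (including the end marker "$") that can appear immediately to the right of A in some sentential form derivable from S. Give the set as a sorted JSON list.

Compute FIRST by fixpoint:
pass 1:
  A via A→b: +{b}
  B via B→a B: +{a}
  B via B→b b: +{b}
  C via C→b b: +{b}
  S via S→A S: +{b}
  S via S→a C: +{a}
  S: {a,b}  A: {b}  B: {a,b}  C: {b}
pass 2: — fixpoint
  S: {a,b}  A: {b}  B: {a,b}  C: {b}

FOLLOW sets:
seed FOLLOW(S) with $
pass 1:
  B→S b: FOLLOW(S) ⊇ FIRST(b) = {b}; new: +{b}
  S→A S: FOLLOW(A) ⊇ FIRST(S) = {a,b}; new: +{a,b}
  S→a C: FOLLOW(C) ⊇ FOLLOW(S) ⊇ {$,b}; new: +{$,b}
  S→b B: FOLLOW(B) ⊇ FOLLOW(S) ⊇ {$,b}; new: +{$,b}
  FOLLOW(S)={$,b}  FOLLOW(A)={a,b}  FOLLOW(B)={$,b}  FOLLOW(C)={$,b}
pass 2: (stable)
  FOLLOW(S)={$,b}  FOLLOW(A)={a,b}  FOLLOW(B)={$,b}  FOLLOW(C)={$,b}

FOLLOW(A) = ["a", "b"]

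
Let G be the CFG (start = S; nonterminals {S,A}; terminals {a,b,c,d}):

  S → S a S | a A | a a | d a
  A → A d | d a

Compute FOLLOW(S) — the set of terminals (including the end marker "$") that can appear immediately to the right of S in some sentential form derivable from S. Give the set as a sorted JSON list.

FIRST iteration:
[1]
  A via A→d a: +{d}
  S via S→a A: +{a}
  S via S→d a: +{d}
  S: {a,d}  A: {d}
[2] — fixpoint
  S: {a,d}  A: {d}

FOLLOW iteration:
FOLLOW(S) := {$}
round 1:
  A→A d: FOLLOW(A) ⊇ FIRST(d) = {d}; new: +{d}
  S→S a S: FOLLOW(S) ⊇ FIRST(a) = {a}; new: +{a}
  S→a A: FOLLOW(A) ⊇ FOLLOW(S) ⊇ {$,a}; new: +{$,a}
  FOLLOW(S)={$,a}  FOLLOW(A)={$,a,d}
round 2: (no change)
  FOLLOW(S)={$,a}  FOLLOW(A)={$,a,d}

FOLLOW(S) = ["$", "a"]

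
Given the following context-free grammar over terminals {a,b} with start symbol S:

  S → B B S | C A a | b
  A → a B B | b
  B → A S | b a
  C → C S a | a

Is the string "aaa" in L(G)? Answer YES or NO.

CNF form of G:
  S -> B X4 | C X5 | b
  A -> T0 X2 | b
  B -> A S | T1 T0
  C -> C X3 | a
  T0 -> a
  T1 -> b
  X2 -> B B
  X3 -> S T0
  X4 -> B S
  X5 -> A T0

CYK fill:
  cell(0,0) a: {C,T0}  orig:{C}
  cell(1,1) a: {C,T0}  orig:{C}
  cell(2,2) a: {C,T0}  orig:{C}
  cell(0,1) aa: ∅
  cell(1,2) aa: ∅
  cell(0,2) aaa: ∅

S ∉ T[0,2] ⇒ NO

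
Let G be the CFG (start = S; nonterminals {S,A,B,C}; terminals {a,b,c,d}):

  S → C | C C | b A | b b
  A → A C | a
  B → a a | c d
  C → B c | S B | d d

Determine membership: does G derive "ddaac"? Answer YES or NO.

Convert to CNF:
  S -> B T1 | C C | S B | T2 T2 | T3 A | T3 T3
  A -> A C | a
  B -> T0 T0 | T1 T2
  C -> B T1 | S B | T2 T2
  T0 -> a
  T1 -> c
  T2 -> d
  T3 -> b

Fill CYK table bottom-up:
  [0..0]={T2}  "d"  orig:{}
  [1..1]={T2}  "d"  orig:{}
  [2..2]={A,T0}  "a"  orig:{A}
  [3..3]={A,T0}  "a"  orig:{A}
  [4..4]={T1}  "c"  orig:{}
  [0..1]={C,S}  "dd"
  [1..2]=∅  "da"
  [2..3]={B}  "aa"
  [3..4]=∅  "ac"
  [0..2]=∅  "dda"
  [1..3]=∅  "daa"
  [2..4]={C,S}  "aac"
  [0..3]={C,S}  "ddaa"
  [1..4]=∅  "daac"
  [0..4]={S}  "ddaac"

S ∈ T[0,4] ⇒ YES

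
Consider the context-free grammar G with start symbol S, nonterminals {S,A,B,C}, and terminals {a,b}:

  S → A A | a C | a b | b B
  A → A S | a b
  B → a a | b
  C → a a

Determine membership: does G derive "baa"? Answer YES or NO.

Convert to CNF:
  S -> A A | T0 C | T0 T1 | T1 B
  A -> A S | T0 T1
  B -> T0 T0 | b
  C -> T0 T0
  T0 -> a
  T1 -> b

Fill CYK table bottom-up:
  [0..0]={B,T1}  "b"  orig:{B}
  [1..1]={T0}  "a"  orig:{}
  [2..2]={T0}  "a"  orig:{}
  [0..1]=∅  "ba"
  [1..2]={B,C}  "aa"
  [0..2]={S}  "baa"

S ∈ T[0,2] ⇒ YES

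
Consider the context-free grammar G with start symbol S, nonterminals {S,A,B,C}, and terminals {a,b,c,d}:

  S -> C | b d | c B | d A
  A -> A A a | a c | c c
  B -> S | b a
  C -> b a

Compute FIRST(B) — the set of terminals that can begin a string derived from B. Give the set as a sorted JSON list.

FIRST sets, iterate to fixpoint:
round 1:
  A via A→a c: +{a}
  A via A→c c: +{c}
  B via B→b a: +{b}
  C via C→b a: +{b}
  S via S→C: +{b}
  S via S→c B: +{c}
  S via S→d A: +{d}
  FIRST(S)={b,c,d}  FIRST(A)={a,c}  FIRST(B)={b}  FIRST(C)={b}
round 2:
  B via B→S: +{c,d}
  FIRST(S)={b,c,d}  FIRST(A)={a,c}  FIRST(B)={b,c,d}  FIRST(C)={b}
round 3: (stable)
  FIRST(S)={b,c,d}  FIRST(A)={a,c}  FIRST(B)={b,c,d}  FIRST(C)={b}

FIRST(B) = ["b", "c", "d"]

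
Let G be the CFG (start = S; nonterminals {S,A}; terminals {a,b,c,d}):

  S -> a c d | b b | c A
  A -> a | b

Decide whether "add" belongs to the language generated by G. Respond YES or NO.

CNF form of G:
  S -> T0 X4 | T1 A | T3 T3
  A -> a | b
  T0 -> a
  T1 -> c
  T2 -> d
  T3 -> b
  X4 -> T1 T2

CYK fill:
  [0..0]={A,T0}  "a"  orig:{A}
  [1..1]={T2}  "d"  orig:{}
  [2..2]={T2}  "d"  orig:{}
  [0..1]=∅  "ad"
  [1..2]=∅  "dd"
  [0..2]=∅  "add"

S ∉ T[0,2] ⇒ NO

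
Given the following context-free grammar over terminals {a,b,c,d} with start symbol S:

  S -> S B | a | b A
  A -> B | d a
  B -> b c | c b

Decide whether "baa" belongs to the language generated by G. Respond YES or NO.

Convert to CNF:
  S -> S B | T0 A | a
  A -> T0 T1 | T1 T0 | T2 T3
  B -> T0 T1 | T1 T0
  T0 -> b
  T1 -> c
  T2 -> d
  T3 -> a

Fill CYK table bottom-up:
  cell(0,0) b: {T0}  orig:{}
  cell(1,1) a: {S,T3}  orig:{S}
  cell(2,2) a: {S,T3}  orig:{S}
  cell(0,1) ba: ∅
  cell(1,2) aa: ∅
  cell(0,2) baa: ∅

S ∉ T[0,2] ⇒ NO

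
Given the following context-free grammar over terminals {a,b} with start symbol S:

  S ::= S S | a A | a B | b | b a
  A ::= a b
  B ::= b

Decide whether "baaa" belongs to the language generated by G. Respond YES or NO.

Convert to CNF:
  S -> S S | T0 A | T0 B | T1 T0 | b
  A -> T0 T1
  B -> b
  T0 -> a
  T1 -> b

CYK fill:
  T[0,0] 'b' = {B,S,T1}  orig:{B,S}
  T[1,1] 'a' = {T0}  orig:{}
  T[2,2] 'a' = {T0}  orig:{}
  T[3,3] 'a' = {T0}  orig:{}
  T[0,1] 'ba' = {S}
  T[1,2] 'aa' = ∅
  T[2,3] 'aa' = ∅
  T[0,2] 'baa' = ∅
  T[1,3] 'aaa' = ∅
  T[0,3] 'baaa' = ∅

S ∉ T[0,3] ⇒ NO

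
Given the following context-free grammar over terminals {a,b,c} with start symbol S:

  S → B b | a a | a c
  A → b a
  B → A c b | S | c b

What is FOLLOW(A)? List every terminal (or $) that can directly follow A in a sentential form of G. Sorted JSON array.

FIRST sets, iterate to fixpoint:
pass 1:
  A via A→b a: +{b}
  B via B→A c b: +{b}
  B via B→c b: +{c}
  S via S→B b: +{b,c}
  S via S→a a: +{a}
  FIRST(S)={a,b,c}  FIRST(A)={b}  FIRST(B)={b,c}
pass 2:
  B via B→S: +{a}
  FIRST(S)={a,b,c}  FIRST(A)={b}  FIRST(B)={a,b,c}
pass 3: done
  FIRST(S)={a,b,c}  FIRST(A)={b}  FIRST(B)={a,b,c}

FOLLOW iteration:
initialize: $ ∈ FOLLOW(S)
pass 1:
  B→A c b: FOLLOW(A) ⊇ FIRST(c) = {c}; new: +{c}
  S→B b: FOLLOW(B) ⊇ FIRST(b) = {b}; new: +{b}
  S: {$}  A: {c}  B: {b}
pass 2:
  B→S: FOLLOW(S) ⊇ FOLLOW(B) ⊇ {b}; new: +{b}
  S: {$,b}  A: {c}  B: {b}
pass 3: — fixpoint
  S: {$,b}  A: {c}  B: {b}

FOLLOW(A) = ["c"]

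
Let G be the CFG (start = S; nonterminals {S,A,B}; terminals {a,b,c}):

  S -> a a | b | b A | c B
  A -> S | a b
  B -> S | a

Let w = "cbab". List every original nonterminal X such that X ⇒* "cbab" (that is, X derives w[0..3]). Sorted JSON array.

CNF form of G:
  S -> T0 T0 | T1 A | T2 B | b
  A -> T0 T0 | T0 T1 | T1 A | T2 B | b
  B -> T0 T0 | T1 A | T2 B | a | b
  T0 -> a
  T1 -> b
  T2 -> c

Fill CYK table bottom-up (cells [i..j] with 0 ≤ i ≤ j ≤ 3 only):
  [0..0]={T2}  "c"  orig:{}
  [1..1]={A,B,S,T1}  "b"  orig:{A,B,S}
  [2..2]={B,T0}  "a"  orig:{B}
  [3..3]={A,B,S,T1}  "b"  orig:{A,B,S}
  [0..1]={A,B,S}  "cb"
  [1..2]=∅  "ba"
  [2..3]={A}  "ab"
  [0..2]=∅  "cba"
  [1..3]={A,B,S}  "bab"
  [0..3]={A,B,S}  "cbab"

Original NTs in T[0,3] deriving "cbab": ["A", "B", "S"]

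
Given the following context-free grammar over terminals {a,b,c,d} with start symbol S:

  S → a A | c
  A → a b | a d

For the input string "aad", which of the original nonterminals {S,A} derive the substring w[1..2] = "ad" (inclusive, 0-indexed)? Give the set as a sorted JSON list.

Convert to CNF:
  S -> T0 A | c
  A -> T0 T1 | T0 T2
  T0 -> a
  T1 -> b
  T2 -> d

CYK fill — only the sub-triangle for w[1..2]:
  T[1,1] 'a' = {T0}  orig:{}
  T[2,2] 'd' = {T2}  orig:{}
  T[1,2] 'ad' = {A}

Original NTs in T[1,2] deriving "ad": ["A"]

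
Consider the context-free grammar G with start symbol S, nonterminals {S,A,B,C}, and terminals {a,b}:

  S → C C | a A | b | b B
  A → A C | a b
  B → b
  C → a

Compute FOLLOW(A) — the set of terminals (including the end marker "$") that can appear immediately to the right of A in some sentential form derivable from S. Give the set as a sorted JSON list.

Compute FIRST by fixpoint:
pass 1:
  A via A→a b: +{a}
  B via B→b: +{b}
  C via C→a: +{a}
  S via S→C C: +{a}
  S via S→b: +{b}
  FIRST(S)={a,b}  FIRST(A)={a}  FIRST(B)={b}  FIRST(C)={a}
pass 2: (no change)
  FIRST(S)={a,b}  FIRST(A)={a}  FIRST(B)={b}  FIRST(C)={a}

FOLLOW sets:
FOLLOW(S) := {$}
round 1:
  A→A C: FOLLOW(A) ⊇ FIRST(C) = {a}; new: +{a}
  A→A C: FOLLOW(C) ⊇ FOLLOW(A) ⊇ {a}; new: +{a}
  S→C C: FOLLOW(C) ⊇ FOLLOW(S) ⊇ {$}; new: +{$}
  S→a A: FOLLOW(A) ⊇ FOLLOW(S) ⊇ {$}; new: +{$}
  S→b B: FOLLOW(B) ⊇ FOLLOW(S) ⊇ {$}; new: +{$}
  FOLLOW[S]={$}  FOLLOW[A]={$,a}  FOLLOW[B]={$}  FOLLOW[C]={$,a}
round 2: done
  FOLLOW[S]={$}  FOLLOW[A]={$,a}  FOLLOW[B]={$}  FOLLOW[C]={$,a}

FOLLOW(A) = ["$", "a"]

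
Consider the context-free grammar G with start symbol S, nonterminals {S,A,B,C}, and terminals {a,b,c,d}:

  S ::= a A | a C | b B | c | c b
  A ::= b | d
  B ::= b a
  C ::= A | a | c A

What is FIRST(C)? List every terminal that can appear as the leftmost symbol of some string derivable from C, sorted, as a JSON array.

Compute FIRST by fixpoint:
round 1:
  A via A→b: +{b}
  A via A→d: +{d}
  B via B→b a: +{b}
  C via C→A: +{b,d}
  C via C→a: +{a}
  C via C→c A: +{c}
  S via S→a A: +{a}
  S via S→b B: +{b}
  S via S→c: +{c}
  FIRST[S]={a,b,c}  FIRST[A]={b,d}  FIRST[B]={b}  FIRST[C]={a,b,c,d}
round 2: (stable)
  FIRST[S]={a,b,c}  FIRST[A]={b,d}  FIRST[B]={b}  FIRST[C]={a,b,c,d}

FIRST(C) = ["a", "b", "c", "d"]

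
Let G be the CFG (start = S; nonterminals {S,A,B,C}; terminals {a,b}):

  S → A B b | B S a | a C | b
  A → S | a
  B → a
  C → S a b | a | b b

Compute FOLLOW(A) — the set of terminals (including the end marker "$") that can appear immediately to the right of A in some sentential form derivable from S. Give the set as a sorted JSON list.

Compute FIRST by fixpoint:
round 1:
  A via A→a: +{a}
  B via B→a: +{a}
  C via C→a: +{a}
  C via C→b b: +{b}
  S via S→A B b: +{a}
  S via S→b: +{b}
  S: {a,b}  A: {a}  B: {a}  C: {a,b}
round 2:
  A via A→S: +{b}
  S: {a,b}  A: {a,b}  B: {a}  C: {a,b}
round 3: done
  S: {a,b}  A: {a,b}  B: {a}  C: {a,b}

FOLLOW iteration:
initialize: $ ∈ FOLLOW(S)
[1]
  C→S a b: FOLLOW(S) ⊇ FIRST(a) = {a}; new: +{a}
  S→A B b: FOLLOW(A) ⊇ FIRST(B) = {a}; new: +{a}
  S→A B b: FOLLOW(B) ⊇ FIRST(b) = {b}; new: +{b}
  S→B S a: FOLLOW(B) ⊇ FIRST(S) = {a,b}; new: +{a}
  S→a C: FOLLOW(C) ⊇ FOLLOW(S) ⊇ {$,a}; new: +{$,a}
  FOLLOW(S)={$,a}  FOLLOW(A)={a}  FOLLOW(B)={a,b}  FOLLOW(C)={$,a}
[2] (stable)
  FOLLOW(S)={$,a}  FOLLOW(A)={a}  FOLLOW(B)={a,b}  FOLLOW(C)={$,a}

FOLLOW(A) = ["a"]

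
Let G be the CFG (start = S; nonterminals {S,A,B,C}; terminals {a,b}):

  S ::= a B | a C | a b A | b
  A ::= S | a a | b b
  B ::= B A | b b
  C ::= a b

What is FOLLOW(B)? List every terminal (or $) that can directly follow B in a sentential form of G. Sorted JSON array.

Compute FIRST by fixpoint:
iter 1:
  A via A→a a: +{a}
  A via A→b b: +{b}
  B via B→b b: +{b}
  C via C→a b: +{a}
  S via S→a B: +{a}
  S via S→b: +{b}
  S: {a,b}  A: {a,b}  B: {b}  C: {a}
iter 2: (stable)
  S: {a,b}  A: {a,b}  B: {b}  C: {a}

FOLLOW sets:
seed FOLLOW(S) with $
iter 1:
  B→B A: FOLLOW(B) ⊇ FIRST(A) = {a,b}; new: +{a,b}
  B→B A: FOLLOW(A) ⊇ FOLLOW(B) ⊇ {a,b}; new: +{a,b}
  S→a B: FOLLOW(B) ⊇ FOLLOW(S) ⊇ {$}; new: +{$}
  S→a C: FOLLOW(C) ⊇ FOLLOW(S) ⊇ {$}; new: +{$}
  S→a b A: FOLLOW(A) ⊇ FOLLOW(S) ⊇ {$}; new: +{$}
  S: {$}  A: {$,a,b}  B: {$,a,b}  C: {$}
iter 2:
  A→S: FOLLOW(S) ⊇ FOLLOW(A) ⊇ {$,a,b}; new: +{a,b}
  S→a C: FOLLOW(C) ⊇ FOLLOW(S) ⊇ {$,a,b}; new: +{a,b}
  S: {$,a,b}  A: {$,a,b}  B: {$,a,b}  C: {$,a,b}
iter 3: done
  S: {$,a,b}  A: {$,a,b}  B: {$,a,b}  C: {$,a,b}

FOLLOW(B) = ["$", "a", "b"]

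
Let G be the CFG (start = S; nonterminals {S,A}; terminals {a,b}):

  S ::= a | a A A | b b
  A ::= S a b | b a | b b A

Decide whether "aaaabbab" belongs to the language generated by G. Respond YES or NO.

Convert to CNF:
  S -> T0 X4 | T1 T1 | a
  A -> S X2 | T1 T0 | T1 X3
  T0 -> a
  T1 -> b
  X2 -> T0 T1
  X3 -> T1 A
  X4 -> A A

CYK fill:
  T[0,0] 'a' = {S,T0}  orig:{S}
  T[1,1] 'a' = {S,T0}  orig:{S}
  T[2,2] 'a' = {S,T0}  orig:{S}
  T[3,3] 'a' = {S,T0}  orig:{S}
  T[4,4] 'b' = {T1}  orig:{}
  T[5,5] 'b' = {T1}  orig:{}
  T[6,6] 'a' = {S,T0}  orig:{S}
  T[7,7] 'b' = {T1}  orig:{}
  T[0,1] 'aa' = ∅
  T[1,2] 'aa' = ∅
  T[2,3] 'aa' = ∅
  T[3,4] 'ab' = {X2}  orig:{}
  T[4,5] 'bb' = {S}
  T[5,6] 'ba' = {A}
  T[6,7] 'ab' = {X2}  orig:{}
  T[0,2] 'aaa' = ∅
  T[1,3] 'aaa' = ∅
  T[2,4] 'aab' = {A}
  T[3,5] 'abb' = ∅
  T[4,6] 'bba' = {X3}  orig:{}
  T[5,7] 'bab' = ∅
  T[0,3] 'aaaa' = ∅
  T[1,4] 'aaab' = ∅
  T[2,5] 'aabb' = ∅
  T[3,6] 'abba' = ∅
  T[4,7] 'bbab' = {A}
  T[0,4] 'aaaab' = ∅
  T[1,5] 'aaabb' = ∅
  T[2,6] 'aabba' = {X4}  orig:{}
  T[3,7] 'abbab' = ∅
  T[0,5] 'aaaabb' = ∅
  T[1,6] 'aaabba' = {S}
  T[2,7] 'aabbab' = ∅
  T[0,6] 'aaaabba' = ∅
  T[1,7] 'aaabbab' = ∅
  T[0,7] 'aaaabbab' = ∅

S ∉ T[0,7] ⇒ NO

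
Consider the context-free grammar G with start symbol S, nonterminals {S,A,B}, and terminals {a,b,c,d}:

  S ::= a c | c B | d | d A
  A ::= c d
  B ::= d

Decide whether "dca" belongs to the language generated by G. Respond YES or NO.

CNF form of G:
  S -> T0 B | T1 A | T2 T0 | d
  A -> T0 T1
  B -> d
  T0 -> c
  T1 -> d
  T2 -> a

CYK fill:
  [0..0]={B,S,T1}  "d"  orig:{B,S}
  [1..1]={T0}  "c"  orig:{}
  [2..2]={T2}  "a"  orig:{}
  [0..1]=∅  "dc"
  [1..2]=∅  "ca"
  [0..2]=∅  "dca"

S ∉ T[0,2] ⇒ NO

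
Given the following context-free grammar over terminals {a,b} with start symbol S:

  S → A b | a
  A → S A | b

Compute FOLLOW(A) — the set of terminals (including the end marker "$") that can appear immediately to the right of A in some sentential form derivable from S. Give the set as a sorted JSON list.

FIRST iteration:
pass 1:
  A via A→b: +{b}
  S via S→A b: +{b}
  S via S→a: +{a}
  FIRST[S]={a,b}  FIRST[A]={b}
pass 2:
  A via A→S A: +{a}
  FIRST[S]={a,b}  FIRST[A]={a,b}
pass 3: done
  FIRST[S]={a,b}  FIRST[A]={a,b}

Compute FOLLOW by fixpoint:
initialize: $ ∈ FOLLOW(S)
iter 1:
  A→S A: FOLLOW(S) ⊇ FIRST(A) = {a,b}; new: +{a,b}
  S→A b: FOLLOW(A) ⊇ FIRST(b) = {b}; new: +{b}
  FOLLOW(S)={$,a,b}  FOLLOW(A)={b}
iter 2: — fixpoint
  FOLLOW(S)={$,a,b}  FOLLOW(A)={b}

FOLLOW(A) = ["b"]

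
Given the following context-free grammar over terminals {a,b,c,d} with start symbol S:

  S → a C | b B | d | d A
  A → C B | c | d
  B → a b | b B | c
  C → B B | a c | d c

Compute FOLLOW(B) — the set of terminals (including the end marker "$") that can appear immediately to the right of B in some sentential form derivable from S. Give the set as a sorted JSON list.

Compute FIRST by fixpoint:
[1]
  A via A→c: +{c}
  A via A→d: +{d}
  B via B→a b: +{a}
  B via B→b B: +{b}
  B via B→c: +{c}
  C via C→B B: +{a,b,c}
  C via C→d c: +{d}
  S via S→a C: +{a}
  S via S→b B: +{b}
  S via S→d: +{d}
  S: {a,b,d}  A: {c,d}  B: {a,b,c}  C: {a,b,c,d}
[2]
  A via A→C B: +{a,b}
  S: {a,b,d}  A: {a,b,c,d}  B: {a,b,c}  C: {a,b,c,d}
[3] (stable)
  S: {a,b,d}  A: {a,b,c,d}  B: {a,b,c}  C: {a,b,c,d}

FOLLOW iteration:
seed FOLLOW(S) with $
round 1:
  A→C B: FOLLOW(C) ⊇ FIRST(B) = {a,b,c}; new: +{a,b,c}
  C→B B: FOLLOW(B) ⊇ FIRST(B) = {a,b,c}; new: +{a,b,c}
  S→a C: FOLLOW(C) ⊇ FOLLOW(S) ⊇ {$}; new: +{$}
  S→b B: FOLLOW(B) ⊇ FOLLOW(S) ⊇ {$}; new: +{$}
  S→d A: FOLLOW(A) ⊇ FOLLOW(S) ⊇ {$}; new: +{$}
  FOLLOW(S)={$}  FOLLOW(A)={$}  FOLLOW(B)={$,a,b,c}  FOLLOW(C)={$,a,b,c}
round 2: done
  FOLLOW(S)={$}  FOLLOW(A)={$}  FOLLOW(B)={$,a,b,c}  FOLLOW(C)={$,a,b,c}

FOLLOW(B) = ["$", "a", "b", "c"]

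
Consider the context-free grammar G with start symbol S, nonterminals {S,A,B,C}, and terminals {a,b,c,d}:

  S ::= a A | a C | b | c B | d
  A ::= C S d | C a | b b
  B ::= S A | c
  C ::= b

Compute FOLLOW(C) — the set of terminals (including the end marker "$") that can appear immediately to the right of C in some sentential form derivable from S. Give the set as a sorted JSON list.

Compute FIRST by fixpoint:
iter 1:
  A via A→b b: +{b}
  B via B→c: +{c}
  C via C→b: +{b}
  S via S→a A: +{a}
  S via S→b: +{b}
  S via S→c B: +{c}
  S via S→d: +{d}
  FIRST(S)={a,b,c,d}  FIRST(A)={b}  FIRST(B)={c}  FIRST(C)={b}
iter 2:
  B via B→S A: +{a,b,d}
  FIRST(S)={a,b,c,d}  FIRST(A)={b}  FIRST(B)={a,b,c,d}  FIRST(C)={b}
iter 3: — fixpoint
  FIRST(S)={a,b,c,d}  FIRST(A)={b}  FIRST(B)={a,b,c,d}  FIRST(C)={b}

Compute FOLLOW by fixpoint:
seed FOLLOW(S) with $
[1]
  A→C S d: FOLLOW(C) ⊇ FIRST(S) = {a,b,c,d}; new: +{a,b,c,d}
  A→C S d: FOLLOW(S) ⊇ FIRST(d) = {d}; new: +{d}
  B→S A: FOLLOW(S) ⊇ FIRST(A) = {b}; new: +{b}
  S→a A: FOLLOW(A) ⊇ FOLLOW(S) ⊇ {$,b,d}; new: +{$,b,d}
  S→a C: FOLLOW(C) ⊇ FOLLOW(S) ⊇ {$,b,d}; new: +{$}
  S→c B: FOLLOW(B) ⊇ FOLLOW(S) ⊇ {$,b,d}; new: +{$,b,d}
  FOLLOW[S]={$,b,d}  FOLLOW[A]={$,b,d}  FOLLOW[B]={$,b,d}  FOLLOW[C]={$,a,b,c,d}
[2] done
  FOLLOW[S]={$,b,d}  FOLLOW[A]={$,b,d}  FOLLOW[B]={$,b,d}  FOLLOW[C]={$,a,b,c,d}

FOLLOW(C) = ["$", "a", "b", "c", "d"]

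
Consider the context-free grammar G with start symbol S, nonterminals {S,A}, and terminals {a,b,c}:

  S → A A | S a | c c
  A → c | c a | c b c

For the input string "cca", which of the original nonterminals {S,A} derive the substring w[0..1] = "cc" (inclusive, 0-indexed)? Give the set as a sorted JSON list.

CNF form of G:
  S -> A A | S T1 | T0 T0
  A -> T0 T1 | T0 X3 | c
  T0 -> c
  T1 -> a
  T2 -> b
  X3 -> T2 T0

Fill CYK table bottom-up, restricted to cells inside w[0..1]:
  [0..0]={A,T0}  "c"  orig:{A}
  [1..1]={A,T0}  "c"  orig:{A}
  [0..1]={S}  "cc"

Original NTs in T[0,1] deriving "cc": ["S"]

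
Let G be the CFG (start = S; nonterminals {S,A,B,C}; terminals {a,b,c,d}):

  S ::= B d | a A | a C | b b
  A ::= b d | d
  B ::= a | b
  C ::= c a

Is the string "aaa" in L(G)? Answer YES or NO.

Convert to CNF:
  S -> B T1 | T0 T0 | T3 A | T3 C
  A -> T0 T1 | d
  B -> a | b
  C -> T2 T3
  T0 -> b
  T1 -> d
  T2 -> c
  T3 -> a

CYK fill:
  cell(0,0) a: {B,T3}  orig:{B}
  cell(1,1) a: {B,T3}  orig:{B}
  cell(2,2) a: {B,T3}  orig:{B}
  cell(0,1) aa: ∅
  cell(1,2) aa: ∅
  cell(0,2) aaa: ∅

S ∉ T[0,2] ⇒ NO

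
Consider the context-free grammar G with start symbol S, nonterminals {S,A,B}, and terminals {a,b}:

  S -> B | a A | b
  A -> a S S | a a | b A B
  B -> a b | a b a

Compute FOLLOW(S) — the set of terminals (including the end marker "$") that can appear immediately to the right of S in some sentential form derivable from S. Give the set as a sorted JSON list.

Compute FIRST by fixpoint:
round 1:
  A via A→a S S: +{a}
  A via A→b A B: +{b}
  B via B→a b: +{a}
  S via S→B: +{a}
  S via S→b: +{b}
  FIRST(S)={a,b}  FIRST(A)={a,b}  FIRST(B)={a}
round 2: (stable)
  FIRST(S)={a,b}  FIRST(A)={a,b}  FIRST(B)={a}

FOLLOW iteration:
seed FOLLOW(S) with $
iter 1:
  A→a S S: FOLLOW(S) ⊇ FIRST(S) = {a,b}; new: +{a,b}
  A→b A B: FOLLOW(A) ⊇ FIRST(B) = {a}; new: +{a}
  A→b A B: FOLLOW(B) ⊇ FOLLOW(A) ⊇ {a}; new: +{a}
  S→B: FOLLOW(B) ⊇ FOLLOW(S) ⊇ {$,a,b}; new: +{$,b}
  S→a A: FOLLOW(A) ⊇ FOLLOW(S) ⊇ {$,a,b}; new: +{$,b}
  FOLLOW(S)={$,a,b}  FOLLOW(A)={$,a,b}  FOLLOW(B)={$,a,b}
iter 2: (stable)
  FOLLOW(S)={$,a,b}  FOLLOW(A)={$,a,b}  FOLLOW(B)={$,a,b}

FOLLOW(S) = ["$", "a", "b"]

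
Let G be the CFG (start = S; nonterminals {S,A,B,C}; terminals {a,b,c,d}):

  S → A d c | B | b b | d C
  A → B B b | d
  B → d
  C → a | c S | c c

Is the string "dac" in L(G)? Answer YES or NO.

CNF form of G:
  S -> A X4 | T0 T0 | T2 C | d
  A -> B X3 | d
  B -> d
  C -> T1 S | T1 T1 | a
  T0 -> b
  T1 -> c
  T2 -> d
  X3 -> B T0
  X4 -> T2 T1

CYK table (by increasing span):
  T[0,0] 'd' = {A,B,S,T2}  orig:{A,B,S}
  T[1,1] 'a' = {C}
  T[2,2] 'c' = {T1}  orig:{}
  T[0,1] 'da' = {S}
  T[1,2] 'ac' = ∅
  T[0,2] 'dac' = ∅

S ∉ T[0,2] ⇒ NO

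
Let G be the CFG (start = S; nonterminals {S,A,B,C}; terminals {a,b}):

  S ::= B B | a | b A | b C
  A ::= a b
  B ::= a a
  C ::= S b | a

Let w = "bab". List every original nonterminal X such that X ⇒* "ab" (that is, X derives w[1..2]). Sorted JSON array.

CNF form of G:
  S -> B B | T1 A | T1 C | a
  A -> T0 T1
  B -> T0 T0
  C -> S T1 | a
  T0 -> a
  T1 -> b

Fill CYK table bottom-up — only the sub-triangle for w[1..2]:
  T[1,1] 'a' = {C,S,T0}  orig:{C,S}
  T[2,2] 'b' = {T1}  orig:{}
  T[1,2] 'ab' = {A,C}

Original NTs in T[1,2] deriving "ab": ["A", "C"]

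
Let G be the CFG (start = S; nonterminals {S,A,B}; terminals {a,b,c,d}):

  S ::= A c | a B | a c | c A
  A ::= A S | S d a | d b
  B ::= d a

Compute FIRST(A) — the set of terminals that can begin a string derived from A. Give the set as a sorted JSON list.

FIRST sets, iterate to fixpoint:
round 1:
  A via A→d b: +{d}
  B via B→d a: +{d}
  S via S→A c: +{d}
  S via S→a B: +{a}
  S via S→c A: +{c}
  FIRST(S)={a,c,d}  FIRST(A)={d}  FIRST(B)={d}
round 2:
  A via A→S d a: +{a,c}
  FIRST(S)={a,c,d}  FIRST(A)={a,c,d}  FIRST(B)={d}
round 3: (stable)
  FIRST(S)={a,c,d}  FIRST(A)={a,c,d}  FIRST(B)={d}

FIRST(A) = ["a", "c", "d"]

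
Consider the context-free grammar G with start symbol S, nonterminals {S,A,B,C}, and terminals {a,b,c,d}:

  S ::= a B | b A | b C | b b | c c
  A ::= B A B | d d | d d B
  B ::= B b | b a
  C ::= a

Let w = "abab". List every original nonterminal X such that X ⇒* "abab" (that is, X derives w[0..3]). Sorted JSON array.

CNF form of G:
  S -> T1 A | T1 C | T1 T1 | T2 B | T3 T3
  A -> B X4 | T0 T0 | T0 X5
  B -> B T1 | T1 T2
  C -> a
  T0 -> d
  T1 -> b
  T2 -> a
  T3 -> c
  X4 -> A B
  X5 -> T0 B

Fill CYK table bottom-up (cells [i..j] with 0 ≤ i ≤ j ≤ 3 only):
  cell(0,0) a: {C,T2}  orig:{C}
  cell(1,1) b: {T1}  orig:{}
  cell(2,2) a: {C,T2}  orig:{C}
  cell(3,3) b: {T1}  orig:{}
  cell(0,1) ab: ∅
  cell(1,2) ba: {B,S}
  cell(2,3) ab: ∅
  cell(0,2) aba: {S}
  cell(1,3) bab: {B}
  cell(0,3) abab: {S}

Original NTs in T[0,3] deriving "abab": ["S"]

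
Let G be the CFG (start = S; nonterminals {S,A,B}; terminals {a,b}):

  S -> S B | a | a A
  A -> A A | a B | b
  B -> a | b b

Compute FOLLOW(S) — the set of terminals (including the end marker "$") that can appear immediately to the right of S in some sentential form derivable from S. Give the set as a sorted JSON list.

Compute FIRST by fixpoint:
iter 1:
  A via A→a B: +{a}
  A via A→b: +{b}
  B via B→a: +{a}
  B via B→b b: +{b}
  S via S→a: +{a}
  S: {a}  A: {a,b}  B: {a,b}
iter 2: (stable)
  S: {a}  A: {a,b}  B: {a,b}

FOLLOW iteration:
initialize: $ ∈ FOLLOW(S)
iter 1:
  A→A A: FOLLOW(A) ⊇ FIRST(A) = {a,b}; new: +{a,b}
  A→a B: FOLLOW(B) ⊇ FOLLOW(A) ⊇ {a,b}; new: +{a,b}
  S→S B: FOLLOW(S) ⊇ FIRST(B) = {a,b}; new: +{a,b}
  S→S B: FOLLOW(B) ⊇ FOLLOW(S) ⊇ {$,a,b}; new: +{$}
  S→a A: FOLLOW(A) ⊇ FOLLOW(S) ⊇ {$,a,b}; new: +{$}
  FOLLOW(S)={$,a,b}  FOLLOW(A)={$,a,b}  FOLLOW(B)={$,a,b}
iter 2: done
  FOLLOW(S)={$,a,b}  FOLLOW(A)={$,a,b}  FOLLOW(B)={$,a,b}

FOLLOW(S) = ["$", "a", "b"]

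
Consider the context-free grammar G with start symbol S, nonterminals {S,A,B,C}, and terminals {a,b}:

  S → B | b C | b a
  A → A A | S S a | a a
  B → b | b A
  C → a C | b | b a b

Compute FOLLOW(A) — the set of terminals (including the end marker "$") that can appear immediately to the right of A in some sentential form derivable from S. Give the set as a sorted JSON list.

FIRST iteration:
round 1:
  A via A→a a: +{a}
  B via B→b: +{b}
  C via C→a C: +{a}
  C via C→b: +{b}
  S via S→B: +{b}
  FIRST(S)={b}  FIRST(A)={a}  FIRST(B)={b}  FIRST(C)={a,b}
round 2:
  A via A→S S a: +{b}
  FIRST(S)={b}  FIRST(A)={a,b}  FIRST(B)={b}  FIRST(C)={a,b}
round 3: (no change)
  FIRST(S)={b}  FIRST(A)={a,b}  FIRST(B)={b}  FIRST(C)={a,b}

FOLLOW iteration:
seed FOLLOW(S) with $
round 1:
  A→A A: FOLLOW(A) ⊇ FIRST(A) = {a,b}; new: +{a,b}
  A→S S a: FOLLOW(S) ⊇ FIRST(S) = {b}; new: +{b}
  A→S S a: FOLLOW(S) ⊇ FIRST(a) = {a}; new: +{a}
  S→B: FOLLOW(B) ⊇ FOLLOW(S) ⊇ {$,a,b}; new: +{$,a,b}
  S→b C: FOLLOW(C) ⊇ FOLLOW(S) ⊇ {$,a,b}; new: +{$,a,b}
  FOLLOW(S)={$,a,b}  FOLLOW(A)={a,b}  FOLLOW(B)={$,a,b}  FOLLOW(C)={$,a,b}
round 2:
  B→b A: FOLLOW(A) ⊇ FOLLOW(B) ⊇ {$,a,b}; new: +{$}
  FOLLOW(S)={$,a,b}  FOLLOW(A)={$,a,b}  FOLLOW(B)={$,a,b}  FOLLOW(C)={$,a,b}
round 3: (stable)
  FOLLOW(S)={$,a,b}  FOLLOW(A)={$,a,b}  FOLLOW(B)={$,a,b}  FOLLOW(C)={$,a,b}

FOLLOW(A) = ["$", "a", "b"]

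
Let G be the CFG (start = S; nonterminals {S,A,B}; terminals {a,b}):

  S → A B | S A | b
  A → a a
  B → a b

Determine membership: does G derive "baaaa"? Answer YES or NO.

Convert to CNF:
  S -> A B | S A | b
  A -> T0 T0
  B -> T0 T1
  T0 -> a
  T1 -> b

Fill CYK table bottom-up:
  [0..0]={S,T1}  "b"  orig:{S}
  [1..1]={T0}  "a"  orig:{}
  [2..2]={T0}  "a"  orig:{}
  [3..3]={T0}  "a"  orig:{}
  [4..4]={T0}  "a"  orig:{}
  [0..1]=∅  "ba"
  [1..2]={A}  "aa"
  [2..3]={A}  "aa"
  [3..4]={A}  "aa"
  [0..2]={S}  "baa"
  [1..3]=∅  "aaa"
  [2..4]=∅  "aaa"
  [0..3]=∅  "baaa"
  [1..4]=∅  "aaaa"
  [0..4]={S}  "baaaa"

S ∈ T[0,4] ⇒ YES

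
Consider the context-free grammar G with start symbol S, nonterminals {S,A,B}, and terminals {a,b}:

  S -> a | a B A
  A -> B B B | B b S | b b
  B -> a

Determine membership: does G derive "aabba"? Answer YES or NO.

Convert to CNF:
  S -> T1 X4 | a
  A -> B X2 | B X3 | T0 T0
  B -> a
  T0 -> b
  T1 -> a
  X2 -> B B
  X3 -> T0 S
  X4 -> B A

CYK table (by increasing span):
  T[0,0] 'a' = {B,S,T1}  orig:{B,S}
  T[1,1] 'a' = {B,S,T1}  orig:{B,S}
  T[2,2] 'b' = {T0}  orig:{}
  T[3,3] 'b' = {T0}  orig:{}
  T[4,4] 'a' = {B,S,T1}  orig:{B,S}
  T[0,1] 'aa' = {X2}  orig:{}
  T[1,2] 'ab' = ∅
  T[2,3] 'bb' = {A}
  T[3,4] 'ba' = {X3}  orig:{}
  T[0,2] 'aab' = ∅
  T[1,3] 'abb' = {X4}  orig:{}
  T[2,4] 'bba' = ∅
  T[0,3] 'aabb' = {S}
  T[1,4] 'abba' = ∅
  T[0,4] 'aabba' = ∅

S ∉ T[0,4] ⇒ NO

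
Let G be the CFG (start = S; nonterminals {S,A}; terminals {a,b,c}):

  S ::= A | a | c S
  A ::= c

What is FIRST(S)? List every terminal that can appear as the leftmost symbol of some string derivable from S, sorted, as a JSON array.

FIRST iteration:
iter 1:
  A via A→c: +{c}
  S via S→A: +{c}
  S via S→a: +{a}
  S: {a,c}  A: {c}
iter 2: done
  S: {a,c}  A: {c}

FIRST(S) = ["a", "c"]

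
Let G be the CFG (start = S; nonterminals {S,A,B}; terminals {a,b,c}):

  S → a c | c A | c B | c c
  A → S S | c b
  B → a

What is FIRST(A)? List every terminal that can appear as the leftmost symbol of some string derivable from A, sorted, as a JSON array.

FIRST iteration:
pass 1:
  A via A→c b: +{c}
  B via B→a: +{a}
  S via S→a c: +{a}
  S via S→c A: +{c}
  S: {a,c}  A: {c}  B: {a}
pass 2:
  A via A→S S: +{a}
  S: {a,c}  A: {a,c}  B: {a}
pass 3: — fixpoint
  S: {a,c}  A: {a,c}  B: {a}

FIRST(A) = ["a", "c"]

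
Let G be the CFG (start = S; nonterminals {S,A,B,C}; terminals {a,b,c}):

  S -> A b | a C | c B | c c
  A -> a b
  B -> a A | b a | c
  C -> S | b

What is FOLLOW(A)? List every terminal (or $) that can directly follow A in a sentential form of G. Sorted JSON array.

FIRST sets, iterate to fixpoint:
round 1:
  A via A→a b: +{a}
  B via B→a A: +{a}
  B via B→b a: +{b}
  B via B→c: +{c}
  C via C→b: +{b}
  S via S→A b: +{a}
  S via S→c B: +{c}
  S: {a,c}  A: {a}  B: {a,b,c}  C: {b}
round 2:
  C via C→S: +{a,c}
  S: {a,c}  A: {a}  B: {a,b,c}  C: {a,b,c}
round 3: — fixpoint
  S: {a,c}  A: {a}  B: {a,b,c}  C: {a,b,c}

FOLLOW iteration:
seed FOLLOW(S) with $
round 1:
  S→A b: FOLLOW(A) ⊇ FIRST(b) = {b}; new: +{b}
  S→a C: FOLLOW(C) ⊇ FOLLOW(S) ⊇ {$}; new: +{$}
  S→c B: FOLLOW(B) ⊇ FOLLOW(S) ⊇ {$}; new: +{$}
  FOLLOW(S)={$}  FOLLOW(A)={b}  FOLLOW(B)={$}  FOLLOW(C)={$}
round 2:
  B→a A: FOLLOW(A) ⊇ FOLLOW(B) ⊇ {$}; new: +{$}
  FOLLOW(S)={$}  FOLLOW(A)={$,b}  FOLLOW(B)={$}  FOLLOW(C)={$}
round 3: done
  FOLLOW(S)={$}  FOLLOW(A)={$,b}  FOLLOW(B)={$}  FOLLOW(C)={$}

FOLLOW(A) = ["$", "b"]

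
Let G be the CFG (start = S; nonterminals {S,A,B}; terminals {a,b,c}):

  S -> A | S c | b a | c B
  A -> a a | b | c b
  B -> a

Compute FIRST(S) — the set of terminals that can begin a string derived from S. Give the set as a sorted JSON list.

FIRST iteration:
iter 1:
  A via A→a a: +{a}
  A via A→b: +{b}
  A via A→c b: +{c}
  B via B→a: +{a}
  S via S→A: +{a,b,c}
  S: {a,b,c}  A: {a,b,c}  B: {a}
iter 2: — fixpoint
  S: {a,b,c}  A: {a,b,c}  B: {a}

FIRST(S) = ["a", "b", "c"]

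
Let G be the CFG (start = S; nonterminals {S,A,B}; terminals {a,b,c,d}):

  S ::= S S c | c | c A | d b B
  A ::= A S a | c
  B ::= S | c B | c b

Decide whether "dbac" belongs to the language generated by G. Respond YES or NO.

Convert to CNF:
  S -> S X7 | T1 A | T3 X8 | c
  A -> A X4 | c
  B -> S X5 | T1 A | T1 B | T1 T2 | T3 X6 | c
  T0 -> a
  T1 -> c
  T2 -> b
  T3 -> d
  X4 -> S T0
  X5 -> S T1
  X6 -> T2 B
  X7 -> S T1
  X8 -> T2 B

Fill CYK table bottom-up:
  T[0,0] 'd' = {T3}  orig:{}
  T[1,1] 'b' = {T2}  orig:{}
  T[2,2] 'a' = {T0}  orig:{}
  T[3,3] 'c' = {A,B,S,T1}  orig:{A,B,S}
  T[0,1] 'db' = ∅
  T[1,2] 'ba' = ∅
  T[2,3] 'ac' = ∅
  T[0,2] 'dba' = ∅
  T[1,3] 'bac' = ∅
  T[0,3] 'dbac' = ∅

S ∉ T[0,3] ⇒ NO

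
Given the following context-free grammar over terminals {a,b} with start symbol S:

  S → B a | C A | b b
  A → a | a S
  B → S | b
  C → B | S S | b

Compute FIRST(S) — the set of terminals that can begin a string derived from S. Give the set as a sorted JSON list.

Compute FIRST by fixpoint:
round 1:
  A via A→a: +{a}
  B via B→b: +{b}
  C via C→B: +{b}
  S via S→B a: +{b}
  S: {b}  A: {a}  B: {b}  C: {b}
round 2: — fixpoint
  S: {b}  A: {a}  B: {b}  C: {b}

FIRST(S) = ["b"]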